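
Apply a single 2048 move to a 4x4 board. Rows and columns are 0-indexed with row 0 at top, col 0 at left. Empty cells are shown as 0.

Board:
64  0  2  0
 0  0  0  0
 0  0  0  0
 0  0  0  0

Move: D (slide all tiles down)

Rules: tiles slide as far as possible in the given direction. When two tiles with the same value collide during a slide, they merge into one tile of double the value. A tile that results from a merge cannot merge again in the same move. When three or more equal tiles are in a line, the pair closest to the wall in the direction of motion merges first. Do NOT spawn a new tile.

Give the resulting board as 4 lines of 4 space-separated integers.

Answer:  0  0  0  0
 0  0  0  0
 0  0  0  0
64  0  2  0

Derivation:
Slide down:
col 0: [64, 0, 0, 0] -> [0, 0, 0, 64]
col 1: [0, 0, 0, 0] -> [0, 0, 0, 0]
col 2: [2, 0, 0, 0] -> [0, 0, 0, 2]
col 3: [0, 0, 0, 0] -> [0, 0, 0, 0]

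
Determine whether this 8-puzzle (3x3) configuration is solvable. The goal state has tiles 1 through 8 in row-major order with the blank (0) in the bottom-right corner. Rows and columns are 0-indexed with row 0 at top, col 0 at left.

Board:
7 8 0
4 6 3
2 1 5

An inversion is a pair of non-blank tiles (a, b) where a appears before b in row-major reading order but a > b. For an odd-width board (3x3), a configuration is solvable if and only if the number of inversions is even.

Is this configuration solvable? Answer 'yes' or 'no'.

Answer: yes

Derivation:
Inversions (pairs i<j in row-major order where tile[i] > tile[j] > 0): 22
22 is even, so the puzzle is solvable.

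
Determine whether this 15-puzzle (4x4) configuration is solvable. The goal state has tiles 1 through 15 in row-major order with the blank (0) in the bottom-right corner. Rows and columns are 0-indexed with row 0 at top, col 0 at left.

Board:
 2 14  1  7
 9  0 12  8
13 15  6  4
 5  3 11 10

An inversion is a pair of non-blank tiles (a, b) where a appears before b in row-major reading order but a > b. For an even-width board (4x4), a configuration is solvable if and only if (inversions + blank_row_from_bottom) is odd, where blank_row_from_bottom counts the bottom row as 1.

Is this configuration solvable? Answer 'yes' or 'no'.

Inversions: 51
Blank is in row 1 (0-indexed from top), which is row 3 counting from the bottom (bottom = 1).
51 + 3 = 54, which is even, so the puzzle is not solvable.

Answer: no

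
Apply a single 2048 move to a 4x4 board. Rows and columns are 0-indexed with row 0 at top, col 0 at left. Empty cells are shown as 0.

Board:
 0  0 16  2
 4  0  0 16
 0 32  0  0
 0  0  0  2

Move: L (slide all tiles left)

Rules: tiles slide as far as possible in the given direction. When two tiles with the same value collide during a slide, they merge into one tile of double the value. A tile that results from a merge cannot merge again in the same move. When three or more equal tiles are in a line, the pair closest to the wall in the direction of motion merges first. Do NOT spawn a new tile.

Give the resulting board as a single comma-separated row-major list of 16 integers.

Answer: 16, 2, 0, 0, 4, 16, 0, 0, 32, 0, 0, 0, 2, 0, 0, 0

Derivation:
Slide left:
row 0: [0, 0, 16, 2] -> [16, 2, 0, 0]
row 1: [4, 0, 0, 16] -> [4, 16, 0, 0]
row 2: [0, 32, 0, 0] -> [32, 0, 0, 0]
row 3: [0, 0, 0, 2] -> [2, 0, 0, 0]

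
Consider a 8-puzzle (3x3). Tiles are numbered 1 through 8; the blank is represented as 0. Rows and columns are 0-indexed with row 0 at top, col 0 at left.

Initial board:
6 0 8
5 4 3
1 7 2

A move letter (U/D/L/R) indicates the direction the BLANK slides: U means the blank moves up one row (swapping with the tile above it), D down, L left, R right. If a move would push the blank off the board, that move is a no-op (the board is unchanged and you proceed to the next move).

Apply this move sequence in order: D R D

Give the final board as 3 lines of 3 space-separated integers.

Answer: 6 4 8
5 3 2
1 7 0

Derivation:
After move 1 (D):
6 4 8
5 0 3
1 7 2

After move 2 (R):
6 4 8
5 3 0
1 7 2

After move 3 (D):
6 4 8
5 3 2
1 7 0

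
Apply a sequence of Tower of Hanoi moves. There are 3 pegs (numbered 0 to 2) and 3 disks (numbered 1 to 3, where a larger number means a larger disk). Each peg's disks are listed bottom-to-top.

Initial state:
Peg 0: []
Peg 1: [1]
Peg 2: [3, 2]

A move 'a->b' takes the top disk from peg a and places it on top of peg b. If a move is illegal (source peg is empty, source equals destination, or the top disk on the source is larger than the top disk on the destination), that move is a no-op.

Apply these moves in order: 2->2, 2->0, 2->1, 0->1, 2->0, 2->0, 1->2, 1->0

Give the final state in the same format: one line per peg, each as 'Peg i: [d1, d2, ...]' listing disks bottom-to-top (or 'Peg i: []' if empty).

After move 1 (2->2):
Peg 0: []
Peg 1: [1]
Peg 2: [3, 2]

After move 2 (2->0):
Peg 0: [2]
Peg 1: [1]
Peg 2: [3]

After move 3 (2->1):
Peg 0: [2]
Peg 1: [1]
Peg 2: [3]

After move 4 (0->1):
Peg 0: [2]
Peg 1: [1]
Peg 2: [3]

After move 5 (2->0):
Peg 0: [2]
Peg 1: [1]
Peg 2: [3]

After move 6 (2->0):
Peg 0: [2]
Peg 1: [1]
Peg 2: [3]

After move 7 (1->2):
Peg 0: [2]
Peg 1: []
Peg 2: [3, 1]

After move 8 (1->0):
Peg 0: [2]
Peg 1: []
Peg 2: [3, 1]

Answer: Peg 0: [2]
Peg 1: []
Peg 2: [3, 1]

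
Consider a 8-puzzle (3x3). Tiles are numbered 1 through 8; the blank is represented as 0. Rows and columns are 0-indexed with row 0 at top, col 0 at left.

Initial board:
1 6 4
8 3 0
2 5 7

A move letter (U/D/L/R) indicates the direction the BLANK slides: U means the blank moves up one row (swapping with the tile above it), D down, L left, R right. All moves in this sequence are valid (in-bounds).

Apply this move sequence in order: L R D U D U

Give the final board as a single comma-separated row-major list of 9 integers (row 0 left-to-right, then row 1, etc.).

After move 1 (L):
1 6 4
8 0 3
2 5 7

After move 2 (R):
1 6 4
8 3 0
2 5 7

After move 3 (D):
1 6 4
8 3 7
2 5 0

After move 4 (U):
1 6 4
8 3 0
2 5 7

After move 5 (D):
1 6 4
8 3 7
2 5 0

After move 6 (U):
1 6 4
8 3 0
2 5 7

Answer: 1, 6, 4, 8, 3, 0, 2, 5, 7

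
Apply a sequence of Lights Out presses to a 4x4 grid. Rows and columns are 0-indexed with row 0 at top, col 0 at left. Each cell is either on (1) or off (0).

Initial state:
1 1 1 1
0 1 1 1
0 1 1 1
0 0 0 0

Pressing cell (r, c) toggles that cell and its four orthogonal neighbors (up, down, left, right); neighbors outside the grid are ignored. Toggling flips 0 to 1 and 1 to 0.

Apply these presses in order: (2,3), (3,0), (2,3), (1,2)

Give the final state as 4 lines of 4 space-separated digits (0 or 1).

Answer: 1 1 0 1
0 0 0 0
1 1 0 1
1 1 0 0

Derivation:
After press 1 at (2,3):
1 1 1 1
0 1 1 0
0 1 0 0
0 0 0 1

After press 2 at (3,0):
1 1 1 1
0 1 1 0
1 1 0 0
1 1 0 1

After press 3 at (2,3):
1 1 1 1
0 1 1 1
1 1 1 1
1 1 0 0

After press 4 at (1,2):
1 1 0 1
0 0 0 0
1 1 0 1
1 1 0 0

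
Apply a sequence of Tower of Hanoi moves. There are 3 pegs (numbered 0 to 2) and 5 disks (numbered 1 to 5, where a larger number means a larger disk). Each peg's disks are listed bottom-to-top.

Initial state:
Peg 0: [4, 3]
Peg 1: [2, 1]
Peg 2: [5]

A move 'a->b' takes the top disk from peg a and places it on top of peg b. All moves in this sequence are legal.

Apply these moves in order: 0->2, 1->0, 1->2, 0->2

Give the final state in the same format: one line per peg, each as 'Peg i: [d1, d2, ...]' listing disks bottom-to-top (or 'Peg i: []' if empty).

Answer: Peg 0: [4]
Peg 1: []
Peg 2: [5, 3, 2, 1]

Derivation:
After move 1 (0->2):
Peg 0: [4]
Peg 1: [2, 1]
Peg 2: [5, 3]

After move 2 (1->0):
Peg 0: [4, 1]
Peg 1: [2]
Peg 2: [5, 3]

After move 3 (1->2):
Peg 0: [4, 1]
Peg 1: []
Peg 2: [5, 3, 2]

After move 4 (0->2):
Peg 0: [4]
Peg 1: []
Peg 2: [5, 3, 2, 1]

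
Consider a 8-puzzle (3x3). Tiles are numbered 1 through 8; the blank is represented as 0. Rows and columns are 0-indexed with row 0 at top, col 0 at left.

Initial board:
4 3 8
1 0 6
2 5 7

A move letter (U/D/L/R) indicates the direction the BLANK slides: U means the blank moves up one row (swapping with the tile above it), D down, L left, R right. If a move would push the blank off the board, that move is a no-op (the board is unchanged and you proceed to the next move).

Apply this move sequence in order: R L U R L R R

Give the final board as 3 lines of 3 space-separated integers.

After move 1 (R):
4 3 8
1 6 0
2 5 7

After move 2 (L):
4 3 8
1 0 6
2 5 7

After move 3 (U):
4 0 8
1 3 6
2 5 7

After move 4 (R):
4 8 0
1 3 6
2 5 7

After move 5 (L):
4 0 8
1 3 6
2 5 7

After move 6 (R):
4 8 0
1 3 6
2 5 7

After move 7 (R):
4 8 0
1 3 6
2 5 7

Answer: 4 8 0
1 3 6
2 5 7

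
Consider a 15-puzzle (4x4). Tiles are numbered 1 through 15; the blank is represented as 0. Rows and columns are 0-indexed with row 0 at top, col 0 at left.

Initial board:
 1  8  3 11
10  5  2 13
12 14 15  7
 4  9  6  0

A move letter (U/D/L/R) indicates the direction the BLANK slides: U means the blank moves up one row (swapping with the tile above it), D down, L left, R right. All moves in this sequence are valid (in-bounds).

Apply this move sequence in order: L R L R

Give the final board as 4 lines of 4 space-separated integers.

After move 1 (L):
 1  8  3 11
10  5  2 13
12 14 15  7
 4  9  0  6

After move 2 (R):
 1  8  3 11
10  5  2 13
12 14 15  7
 4  9  6  0

After move 3 (L):
 1  8  3 11
10  5  2 13
12 14 15  7
 4  9  0  6

After move 4 (R):
 1  8  3 11
10  5  2 13
12 14 15  7
 4  9  6  0

Answer:  1  8  3 11
10  5  2 13
12 14 15  7
 4  9  6  0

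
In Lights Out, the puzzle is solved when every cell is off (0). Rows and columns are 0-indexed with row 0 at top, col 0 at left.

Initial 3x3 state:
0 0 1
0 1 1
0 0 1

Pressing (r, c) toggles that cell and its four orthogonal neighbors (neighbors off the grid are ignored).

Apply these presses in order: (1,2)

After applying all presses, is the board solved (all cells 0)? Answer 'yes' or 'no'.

Answer: yes

Derivation:
After press 1 at (1,2):
0 0 0
0 0 0
0 0 0

Lights still on: 0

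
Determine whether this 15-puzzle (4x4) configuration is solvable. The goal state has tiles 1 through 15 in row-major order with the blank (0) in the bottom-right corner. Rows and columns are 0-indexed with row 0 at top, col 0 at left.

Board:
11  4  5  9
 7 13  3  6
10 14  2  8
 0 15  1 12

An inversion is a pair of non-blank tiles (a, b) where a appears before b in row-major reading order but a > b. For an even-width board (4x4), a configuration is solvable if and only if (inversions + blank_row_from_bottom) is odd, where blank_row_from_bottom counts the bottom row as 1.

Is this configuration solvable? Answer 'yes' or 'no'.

Answer: yes

Derivation:
Inversions: 48
Blank is in row 3 (0-indexed from top), which is row 1 counting from the bottom (bottom = 1).
48 + 1 = 49, which is odd, so the puzzle is solvable.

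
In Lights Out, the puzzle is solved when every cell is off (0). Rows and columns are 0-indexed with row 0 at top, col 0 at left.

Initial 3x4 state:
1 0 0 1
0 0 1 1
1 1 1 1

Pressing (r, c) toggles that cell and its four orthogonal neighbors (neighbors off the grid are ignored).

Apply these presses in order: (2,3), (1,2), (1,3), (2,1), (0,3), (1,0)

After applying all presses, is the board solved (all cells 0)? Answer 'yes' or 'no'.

Answer: no

Derivation:
After press 1 at (2,3):
1 0 0 1
0 0 1 0
1 1 0 0

After press 2 at (1,2):
1 0 1 1
0 1 0 1
1 1 1 0

After press 3 at (1,3):
1 0 1 0
0 1 1 0
1 1 1 1

After press 4 at (2,1):
1 0 1 0
0 0 1 0
0 0 0 1

After press 5 at (0,3):
1 0 0 1
0 0 1 1
0 0 0 1

After press 6 at (1,0):
0 0 0 1
1 1 1 1
1 0 0 1

Lights still on: 7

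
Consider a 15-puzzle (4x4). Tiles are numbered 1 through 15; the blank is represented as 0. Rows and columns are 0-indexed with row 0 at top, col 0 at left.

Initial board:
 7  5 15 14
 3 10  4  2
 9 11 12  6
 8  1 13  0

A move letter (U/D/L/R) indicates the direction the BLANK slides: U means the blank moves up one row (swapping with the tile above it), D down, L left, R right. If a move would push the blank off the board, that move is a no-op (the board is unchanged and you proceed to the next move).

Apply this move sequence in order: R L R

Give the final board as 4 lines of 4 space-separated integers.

After move 1 (R):
 7  5 15 14
 3 10  4  2
 9 11 12  6
 8  1 13  0

After move 2 (L):
 7  5 15 14
 3 10  4  2
 9 11 12  6
 8  1  0 13

After move 3 (R):
 7  5 15 14
 3 10  4  2
 9 11 12  6
 8  1 13  0

Answer:  7  5 15 14
 3 10  4  2
 9 11 12  6
 8  1 13  0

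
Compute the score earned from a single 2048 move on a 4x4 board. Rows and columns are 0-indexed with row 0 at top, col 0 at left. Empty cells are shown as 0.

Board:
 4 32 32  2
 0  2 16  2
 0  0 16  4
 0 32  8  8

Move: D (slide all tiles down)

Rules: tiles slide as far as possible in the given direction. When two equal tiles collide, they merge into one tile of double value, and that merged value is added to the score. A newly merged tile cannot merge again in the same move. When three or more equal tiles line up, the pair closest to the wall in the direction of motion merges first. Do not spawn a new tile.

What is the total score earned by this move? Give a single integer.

Answer: 36

Derivation:
Slide down:
col 0: [4, 0, 0, 0] -> [0, 0, 0, 4]  score +0 (running 0)
col 1: [32, 2, 0, 32] -> [0, 32, 2, 32]  score +0 (running 0)
col 2: [32, 16, 16, 8] -> [0, 32, 32, 8]  score +32 (running 32)
col 3: [2, 2, 4, 8] -> [0, 4, 4, 8]  score +4 (running 36)
Board after move:
 0  0  0  0
 0 32 32  4
 0  2 32  4
 4 32  8  8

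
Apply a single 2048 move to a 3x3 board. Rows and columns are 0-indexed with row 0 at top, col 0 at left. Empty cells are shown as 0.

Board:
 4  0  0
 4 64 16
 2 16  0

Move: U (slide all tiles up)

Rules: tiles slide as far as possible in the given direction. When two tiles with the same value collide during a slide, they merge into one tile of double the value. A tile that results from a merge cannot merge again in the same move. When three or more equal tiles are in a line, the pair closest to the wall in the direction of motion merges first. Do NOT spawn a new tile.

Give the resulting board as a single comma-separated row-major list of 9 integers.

Answer: 8, 64, 16, 2, 16, 0, 0, 0, 0

Derivation:
Slide up:
col 0: [4, 4, 2] -> [8, 2, 0]
col 1: [0, 64, 16] -> [64, 16, 0]
col 2: [0, 16, 0] -> [16, 0, 0]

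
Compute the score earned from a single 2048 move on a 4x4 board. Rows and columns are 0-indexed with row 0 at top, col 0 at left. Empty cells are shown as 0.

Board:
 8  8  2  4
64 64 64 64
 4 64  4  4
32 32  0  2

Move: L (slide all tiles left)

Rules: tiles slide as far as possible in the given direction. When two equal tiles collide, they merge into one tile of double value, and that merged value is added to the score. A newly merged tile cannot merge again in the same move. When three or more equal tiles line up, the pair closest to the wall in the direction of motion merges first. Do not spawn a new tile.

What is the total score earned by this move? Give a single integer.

Slide left:
row 0: [8, 8, 2, 4] -> [16, 2, 4, 0]  score +16 (running 16)
row 1: [64, 64, 64, 64] -> [128, 128, 0, 0]  score +256 (running 272)
row 2: [4, 64, 4, 4] -> [4, 64, 8, 0]  score +8 (running 280)
row 3: [32, 32, 0, 2] -> [64, 2, 0, 0]  score +64 (running 344)
Board after move:
 16   2   4   0
128 128   0   0
  4  64   8   0
 64   2   0   0

Answer: 344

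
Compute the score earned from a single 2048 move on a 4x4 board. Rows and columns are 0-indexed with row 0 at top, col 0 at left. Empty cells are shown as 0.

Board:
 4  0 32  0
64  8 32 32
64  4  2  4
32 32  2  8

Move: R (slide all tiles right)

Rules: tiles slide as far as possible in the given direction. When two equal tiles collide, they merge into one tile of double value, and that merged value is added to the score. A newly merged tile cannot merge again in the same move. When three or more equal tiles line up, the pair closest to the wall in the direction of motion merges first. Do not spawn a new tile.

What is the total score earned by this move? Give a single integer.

Answer: 128

Derivation:
Slide right:
row 0: [4, 0, 32, 0] -> [0, 0, 4, 32]  score +0 (running 0)
row 1: [64, 8, 32, 32] -> [0, 64, 8, 64]  score +64 (running 64)
row 2: [64, 4, 2, 4] -> [64, 4, 2, 4]  score +0 (running 64)
row 3: [32, 32, 2, 8] -> [0, 64, 2, 8]  score +64 (running 128)
Board after move:
 0  0  4 32
 0 64  8 64
64  4  2  4
 0 64  2  8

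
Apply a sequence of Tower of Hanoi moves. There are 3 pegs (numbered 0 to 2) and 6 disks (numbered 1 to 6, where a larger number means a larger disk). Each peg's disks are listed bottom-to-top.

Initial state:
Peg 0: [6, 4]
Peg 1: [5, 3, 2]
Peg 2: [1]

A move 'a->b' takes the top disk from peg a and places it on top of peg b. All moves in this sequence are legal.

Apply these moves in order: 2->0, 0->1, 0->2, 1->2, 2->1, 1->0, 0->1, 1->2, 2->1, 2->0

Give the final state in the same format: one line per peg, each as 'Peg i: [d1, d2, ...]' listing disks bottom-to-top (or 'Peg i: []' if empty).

After move 1 (2->0):
Peg 0: [6, 4, 1]
Peg 1: [5, 3, 2]
Peg 2: []

After move 2 (0->1):
Peg 0: [6, 4]
Peg 1: [5, 3, 2, 1]
Peg 2: []

After move 3 (0->2):
Peg 0: [6]
Peg 1: [5, 3, 2, 1]
Peg 2: [4]

After move 4 (1->2):
Peg 0: [6]
Peg 1: [5, 3, 2]
Peg 2: [4, 1]

After move 5 (2->1):
Peg 0: [6]
Peg 1: [5, 3, 2, 1]
Peg 2: [4]

After move 6 (1->0):
Peg 0: [6, 1]
Peg 1: [5, 3, 2]
Peg 2: [4]

After move 7 (0->1):
Peg 0: [6]
Peg 1: [5, 3, 2, 1]
Peg 2: [4]

After move 8 (1->2):
Peg 0: [6]
Peg 1: [5, 3, 2]
Peg 2: [4, 1]

After move 9 (2->1):
Peg 0: [6]
Peg 1: [5, 3, 2, 1]
Peg 2: [4]

After move 10 (2->0):
Peg 0: [6, 4]
Peg 1: [5, 3, 2, 1]
Peg 2: []

Answer: Peg 0: [6, 4]
Peg 1: [5, 3, 2, 1]
Peg 2: []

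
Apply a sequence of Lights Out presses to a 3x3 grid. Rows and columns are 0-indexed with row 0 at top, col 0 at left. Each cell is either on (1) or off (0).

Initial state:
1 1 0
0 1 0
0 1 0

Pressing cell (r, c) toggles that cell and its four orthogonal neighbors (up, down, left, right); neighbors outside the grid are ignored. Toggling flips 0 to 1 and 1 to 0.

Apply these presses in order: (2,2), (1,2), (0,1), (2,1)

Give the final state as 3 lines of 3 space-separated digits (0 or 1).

Answer: 0 0 0
0 0 0
1 1 1

Derivation:
After press 1 at (2,2):
1 1 0
0 1 1
0 0 1

After press 2 at (1,2):
1 1 1
0 0 0
0 0 0

After press 3 at (0,1):
0 0 0
0 1 0
0 0 0

After press 4 at (2,1):
0 0 0
0 0 0
1 1 1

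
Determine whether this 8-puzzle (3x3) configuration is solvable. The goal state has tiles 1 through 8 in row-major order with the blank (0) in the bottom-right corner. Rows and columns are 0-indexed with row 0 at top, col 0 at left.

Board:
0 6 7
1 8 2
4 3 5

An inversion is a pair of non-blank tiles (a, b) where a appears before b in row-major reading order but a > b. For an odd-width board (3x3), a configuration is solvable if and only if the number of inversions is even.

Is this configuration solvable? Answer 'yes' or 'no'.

Inversions (pairs i<j in row-major order where tile[i] > tile[j] > 0): 15
15 is odd, so the puzzle is not solvable.

Answer: no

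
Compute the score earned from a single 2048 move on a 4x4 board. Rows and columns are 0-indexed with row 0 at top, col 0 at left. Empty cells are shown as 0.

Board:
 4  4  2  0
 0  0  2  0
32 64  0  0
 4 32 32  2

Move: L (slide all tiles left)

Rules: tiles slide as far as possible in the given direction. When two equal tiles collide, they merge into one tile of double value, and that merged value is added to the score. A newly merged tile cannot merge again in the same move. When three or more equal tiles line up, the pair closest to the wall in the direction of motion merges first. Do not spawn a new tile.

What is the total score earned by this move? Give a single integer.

Slide left:
row 0: [4, 4, 2, 0] -> [8, 2, 0, 0]  score +8 (running 8)
row 1: [0, 0, 2, 0] -> [2, 0, 0, 0]  score +0 (running 8)
row 2: [32, 64, 0, 0] -> [32, 64, 0, 0]  score +0 (running 8)
row 3: [4, 32, 32, 2] -> [4, 64, 2, 0]  score +64 (running 72)
Board after move:
 8  2  0  0
 2  0  0  0
32 64  0  0
 4 64  2  0

Answer: 72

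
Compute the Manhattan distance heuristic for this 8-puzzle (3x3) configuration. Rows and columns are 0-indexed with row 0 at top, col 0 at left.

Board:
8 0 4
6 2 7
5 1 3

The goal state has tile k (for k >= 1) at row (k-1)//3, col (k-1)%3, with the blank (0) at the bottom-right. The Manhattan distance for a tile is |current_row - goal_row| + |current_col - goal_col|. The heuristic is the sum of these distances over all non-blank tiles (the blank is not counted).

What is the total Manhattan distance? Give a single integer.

Answer: 19

Derivation:
Tile 8: (0,0)->(2,1) = 3
Tile 4: (0,2)->(1,0) = 3
Tile 6: (1,0)->(1,2) = 2
Tile 2: (1,1)->(0,1) = 1
Tile 7: (1,2)->(2,0) = 3
Tile 5: (2,0)->(1,1) = 2
Tile 1: (2,1)->(0,0) = 3
Tile 3: (2,2)->(0,2) = 2
Sum: 3 + 3 + 2 + 1 + 3 + 2 + 3 + 2 = 19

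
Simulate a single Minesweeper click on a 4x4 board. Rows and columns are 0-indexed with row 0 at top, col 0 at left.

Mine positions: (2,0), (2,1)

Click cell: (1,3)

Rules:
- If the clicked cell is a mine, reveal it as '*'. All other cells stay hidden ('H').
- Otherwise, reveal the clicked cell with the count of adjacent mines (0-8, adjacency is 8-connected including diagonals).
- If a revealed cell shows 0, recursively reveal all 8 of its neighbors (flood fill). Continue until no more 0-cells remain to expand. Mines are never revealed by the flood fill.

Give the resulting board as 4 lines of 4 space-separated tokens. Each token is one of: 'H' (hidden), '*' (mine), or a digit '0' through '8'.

0 0 0 0
2 2 1 0
H H 1 0
H H 1 0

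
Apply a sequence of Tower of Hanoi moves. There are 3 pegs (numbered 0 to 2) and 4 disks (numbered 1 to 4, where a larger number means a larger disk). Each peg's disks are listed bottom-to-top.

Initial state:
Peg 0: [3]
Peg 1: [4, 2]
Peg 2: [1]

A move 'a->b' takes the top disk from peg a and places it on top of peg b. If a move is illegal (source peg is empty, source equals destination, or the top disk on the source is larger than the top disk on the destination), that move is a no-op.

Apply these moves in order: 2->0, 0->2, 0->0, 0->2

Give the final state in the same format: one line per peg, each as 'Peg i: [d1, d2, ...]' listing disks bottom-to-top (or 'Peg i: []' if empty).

After move 1 (2->0):
Peg 0: [3, 1]
Peg 1: [4, 2]
Peg 2: []

After move 2 (0->2):
Peg 0: [3]
Peg 1: [4, 2]
Peg 2: [1]

After move 3 (0->0):
Peg 0: [3]
Peg 1: [4, 2]
Peg 2: [1]

After move 4 (0->2):
Peg 0: [3]
Peg 1: [4, 2]
Peg 2: [1]

Answer: Peg 0: [3]
Peg 1: [4, 2]
Peg 2: [1]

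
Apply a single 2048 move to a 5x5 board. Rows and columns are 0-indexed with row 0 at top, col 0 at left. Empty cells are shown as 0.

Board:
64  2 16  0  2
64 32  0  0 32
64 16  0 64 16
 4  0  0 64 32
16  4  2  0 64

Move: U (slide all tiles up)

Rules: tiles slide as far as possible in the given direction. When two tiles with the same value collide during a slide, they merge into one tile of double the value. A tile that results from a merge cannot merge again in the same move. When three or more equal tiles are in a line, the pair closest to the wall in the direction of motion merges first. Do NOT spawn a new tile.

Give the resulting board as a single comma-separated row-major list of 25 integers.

Answer: 128, 2, 16, 128, 2, 64, 32, 2, 0, 32, 4, 16, 0, 0, 16, 16, 4, 0, 0, 32, 0, 0, 0, 0, 64

Derivation:
Slide up:
col 0: [64, 64, 64, 4, 16] -> [128, 64, 4, 16, 0]
col 1: [2, 32, 16, 0, 4] -> [2, 32, 16, 4, 0]
col 2: [16, 0, 0, 0, 2] -> [16, 2, 0, 0, 0]
col 3: [0, 0, 64, 64, 0] -> [128, 0, 0, 0, 0]
col 4: [2, 32, 16, 32, 64] -> [2, 32, 16, 32, 64]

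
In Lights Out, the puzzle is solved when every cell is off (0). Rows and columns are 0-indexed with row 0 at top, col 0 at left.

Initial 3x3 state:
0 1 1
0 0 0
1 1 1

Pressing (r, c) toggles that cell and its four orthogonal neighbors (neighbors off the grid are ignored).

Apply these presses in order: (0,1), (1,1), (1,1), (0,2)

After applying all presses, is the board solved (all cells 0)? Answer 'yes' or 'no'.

After press 1 at (0,1):
1 0 0
0 1 0
1 1 1

After press 2 at (1,1):
1 1 0
1 0 1
1 0 1

After press 3 at (1,1):
1 0 0
0 1 0
1 1 1

After press 4 at (0,2):
1 1 1
0 1 1
1 1 1

Lights still on: 8

Answer: no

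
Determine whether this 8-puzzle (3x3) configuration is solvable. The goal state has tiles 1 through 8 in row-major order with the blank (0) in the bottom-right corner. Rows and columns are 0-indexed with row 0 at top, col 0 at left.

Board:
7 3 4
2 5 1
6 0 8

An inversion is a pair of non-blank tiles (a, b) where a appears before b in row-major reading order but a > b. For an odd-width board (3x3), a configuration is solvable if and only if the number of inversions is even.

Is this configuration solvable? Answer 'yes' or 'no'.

Inversions (pairs i<j in row-major order where tile[i] > tile[j] > 0): 12
12 is even, so the puzzle is solvable.

Answer: yes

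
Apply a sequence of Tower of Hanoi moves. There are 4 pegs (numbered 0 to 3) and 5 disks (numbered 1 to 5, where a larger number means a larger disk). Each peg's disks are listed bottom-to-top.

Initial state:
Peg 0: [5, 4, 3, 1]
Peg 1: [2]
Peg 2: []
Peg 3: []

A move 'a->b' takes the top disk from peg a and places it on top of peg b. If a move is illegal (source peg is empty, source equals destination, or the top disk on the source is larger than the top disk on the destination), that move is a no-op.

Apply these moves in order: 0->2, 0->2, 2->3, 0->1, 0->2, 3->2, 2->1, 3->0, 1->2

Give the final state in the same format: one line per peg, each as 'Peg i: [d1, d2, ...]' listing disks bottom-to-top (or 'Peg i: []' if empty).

After move 1 (0->2):
Peg 0: [5, 4, 3]
Peg 1: [2]
Peg 2: [1]
Peg 3: []

After move 2 (0->2):
Peg 0: [5, 4, 3]
Peg 1: [2]
Peg 2: [1]
Peg 3: []

After move 3 (2->3):
Peg 0: [5, 4, 3]
Peg 1: [2]
Peg 2: []
Peg 3: [1]

After move 4 (0->1):
Peg 0: [5, 4, 3]
Peg 1: [2]
Peg 2: []
Peg 3: [1]

After move 5 (0->2):
Peg 0: [5, 4]
Peg 1: [2]
Peg 2: [3]
Peg 3: [1]

After move 6 (3->2):
Peg 0: [5, 4]
Peg 1: [2]
Peg 2: [3, 1]
Peg 3: []

After move 7 (2->1):
Peg 0: [5, 4]
Peg 1: [2, 1]
Peg 2: [3]
Peg 3: []

After move 8 (3->0):
Peg 0: [5, 4]
Peg 1: [2, 1]
Peg 2: [3]
Peg 3: []

After move 9 (1->2):
Peg 0: [5, 4]
Peg 1: [2]
Peg 2: [3, 1]
Peg 3: []

Answer: Peg 0: [5, 4]
Peg 1: [2]
Peg 2: [3, 1]
Peg 3: []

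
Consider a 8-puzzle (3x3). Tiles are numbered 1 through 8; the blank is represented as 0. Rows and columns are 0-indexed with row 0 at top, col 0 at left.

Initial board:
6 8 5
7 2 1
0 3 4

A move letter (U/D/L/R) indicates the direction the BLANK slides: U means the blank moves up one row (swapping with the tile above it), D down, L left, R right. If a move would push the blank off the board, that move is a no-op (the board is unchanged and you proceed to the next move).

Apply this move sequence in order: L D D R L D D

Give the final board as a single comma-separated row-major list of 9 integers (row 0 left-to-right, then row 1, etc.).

After move 1 (L):
6 8 5
7 2 1
0 3 4

After move 2 (D):
6 8 5
7 2 1
0 3 4

After move 3 (D):
6 8 5
7 2 1
0 3 4

After move 4 (R):
6 8 5
7 2 1
3 0 4

After move 5 (L):
6 8 5
7 2 1
0 3 4

After move 6 (D):
6 8 5
7 2 1
0 3 4

After move 7 (D):
6 8 5
7 2 1
0 3 4

Answer: 6, 8, 5, 7, 2, 1, 0, 3, 4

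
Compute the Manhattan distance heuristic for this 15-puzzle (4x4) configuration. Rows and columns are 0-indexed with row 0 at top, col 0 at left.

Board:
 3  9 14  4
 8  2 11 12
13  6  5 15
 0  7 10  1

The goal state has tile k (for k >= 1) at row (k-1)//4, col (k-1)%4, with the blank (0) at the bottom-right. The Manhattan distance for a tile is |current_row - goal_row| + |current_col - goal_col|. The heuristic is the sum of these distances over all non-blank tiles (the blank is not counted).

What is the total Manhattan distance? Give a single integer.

Answer: 33

Derivation:
Tile 3: (0,0)->(0,2) = 2
Tile 9: (0,1)->(2,0) = 3
Tile 14: (0,2)->(3,1) = 4
Tile 4: (0,3)->(0,3) = 0
Tile 8: (1,0)->(1,3) = 3
Tile 2: (1,1)->(0,1) = 1
Tile 11: (1,2)->(2,2) = 1
Tile 12: (1,3)->(2,3) = 1
Tile 13: (2,0)->(3,0) = 1
Tile 6: (2,1)->(1,1) = 1
Tile 5: (2,2)->(1,0) = 3
Tile 15: (2,3)->(3,2) = 2
Tile 7: (3,1)->(1,2) = 3
Tile 10: (3,2)->(2,1) = 2
Tile 1: (3,3)->(0,0) = 6
Sum: 2 + 3 + 4 + 0 + 3 + 1 + 1 + 1 + 1 + 1 + 3 + 2 + 3 + 2 + 6 = 33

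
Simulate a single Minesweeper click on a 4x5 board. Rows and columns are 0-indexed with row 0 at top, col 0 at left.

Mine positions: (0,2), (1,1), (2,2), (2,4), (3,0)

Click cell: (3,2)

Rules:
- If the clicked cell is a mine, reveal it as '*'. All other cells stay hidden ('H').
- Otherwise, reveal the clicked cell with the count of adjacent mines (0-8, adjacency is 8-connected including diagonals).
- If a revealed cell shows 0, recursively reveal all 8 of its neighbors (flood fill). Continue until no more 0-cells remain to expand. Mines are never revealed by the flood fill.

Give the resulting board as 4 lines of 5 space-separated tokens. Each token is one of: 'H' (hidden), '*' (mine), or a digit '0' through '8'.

H H H H H
H H H H H
H H H H H
H H 1 H H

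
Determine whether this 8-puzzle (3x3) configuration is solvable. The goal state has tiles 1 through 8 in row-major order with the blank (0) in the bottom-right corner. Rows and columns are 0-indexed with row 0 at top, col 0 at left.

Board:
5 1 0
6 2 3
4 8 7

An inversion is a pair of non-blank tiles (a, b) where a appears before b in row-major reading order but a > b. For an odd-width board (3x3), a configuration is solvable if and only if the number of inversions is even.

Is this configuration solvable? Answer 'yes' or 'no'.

Inversions (pairs i<j in row-major order where tile[i] > tile[j] > 0): 8
8 is even, so the puzzle is solvable.

Answer: yes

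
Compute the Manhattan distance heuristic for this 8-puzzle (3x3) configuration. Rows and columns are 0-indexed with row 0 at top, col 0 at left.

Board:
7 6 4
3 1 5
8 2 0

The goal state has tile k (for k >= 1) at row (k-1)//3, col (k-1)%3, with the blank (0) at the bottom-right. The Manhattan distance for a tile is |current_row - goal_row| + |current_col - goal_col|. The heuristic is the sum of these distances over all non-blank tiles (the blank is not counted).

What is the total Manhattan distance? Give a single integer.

Answer: 16

Derivation:
Tile 7: (0,0)->(2,0) = 2
Tile 6: (0,1)->(1,2) = 2
Tile 4: (0,2)->(1,0) = 3
Tile 3: (1,0)->(0,2) = 3
Tile 1: (1,1)->(0,0) = 2
Tile 5: (1,2)->(1,1) = 1
Tile 8: (2,0)->(2,1) = 1
Tile 2: (2,1)->(0,1) = 2
Sum: 2 + 2 + 3 + 3 + 2 + 1 + 1 + 2 = 16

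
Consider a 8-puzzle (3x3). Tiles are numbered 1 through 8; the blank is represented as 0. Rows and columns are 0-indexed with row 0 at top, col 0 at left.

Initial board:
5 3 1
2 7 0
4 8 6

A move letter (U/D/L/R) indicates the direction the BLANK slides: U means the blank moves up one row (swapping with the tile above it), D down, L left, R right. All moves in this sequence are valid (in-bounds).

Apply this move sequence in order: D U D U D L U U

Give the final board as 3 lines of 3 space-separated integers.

Answer: 5 0 1
2 3 6
4 7 8

Derivation:
After move 1 (D):
5 3 1
2 7 6
4 8 0

After move 2 (U):
5 3 1
2 7 0
4 8 6

After move 3 (D):
5 3 1
2 7 6
4 8 0

After move 4 (U):
5 3 1
2 7 0
4 8 6

After move 5 (D):
5 3 1
2 7 6
4 8 0

After move 6 (L):
5 3 1
2 7 6
4 0 8

After move 7 (U):
5 3 1
2 0 6
4 7 8

After move 8 (U):
5 0 1
2 3 6
4 7 8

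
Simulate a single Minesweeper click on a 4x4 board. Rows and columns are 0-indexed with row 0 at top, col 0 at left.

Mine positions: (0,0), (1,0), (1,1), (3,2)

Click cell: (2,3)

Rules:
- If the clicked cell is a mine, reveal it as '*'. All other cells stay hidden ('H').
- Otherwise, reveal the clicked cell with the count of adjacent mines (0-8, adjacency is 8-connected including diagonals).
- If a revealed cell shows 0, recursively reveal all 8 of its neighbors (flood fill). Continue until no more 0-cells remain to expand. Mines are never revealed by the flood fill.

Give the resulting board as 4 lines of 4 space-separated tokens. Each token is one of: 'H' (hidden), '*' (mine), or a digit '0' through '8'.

H H H H
H H H H
H H H 1
H H H H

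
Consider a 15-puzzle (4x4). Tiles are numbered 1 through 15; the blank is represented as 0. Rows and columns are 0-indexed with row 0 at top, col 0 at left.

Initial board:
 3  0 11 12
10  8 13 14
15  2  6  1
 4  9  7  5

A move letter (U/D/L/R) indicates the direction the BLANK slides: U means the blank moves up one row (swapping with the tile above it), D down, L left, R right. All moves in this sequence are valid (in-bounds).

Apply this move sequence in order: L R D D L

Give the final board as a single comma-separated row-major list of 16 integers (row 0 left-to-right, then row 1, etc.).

Answer: 3, 8, 11, 12, 10, 2, 13, 14, 0, 15, 6, 1, 4, 9, 7, 5

Derivation:
After move 1 (L):
 0  3 11 12
10  8 13 14
15  2  6  1
 4  9  7  5

After move 2 (R):
 3  0 11 12
10  8 13 14
15  2  6  1
 4  9  7  5

After move 3 (D):
 3  8 11 12
10  0 13 14
15  2  6  1
 4  9  7  5

After move 4 (D):
 3  8 11 12
10  2 13 14
15  0  6  1
 4  9  7  5

After move 5 (L):
 3  8 11 12
10  2 13 14
 0 15  6  1
 4  9  7  5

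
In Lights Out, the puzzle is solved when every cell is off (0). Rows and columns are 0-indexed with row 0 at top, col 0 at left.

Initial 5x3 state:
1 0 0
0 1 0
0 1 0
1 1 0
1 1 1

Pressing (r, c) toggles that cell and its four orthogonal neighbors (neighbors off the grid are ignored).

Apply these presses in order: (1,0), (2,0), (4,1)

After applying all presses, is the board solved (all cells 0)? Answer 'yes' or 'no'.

Answer: yes

Derivation:
After press 1 at (1,0):
0 0 0
1 0 0
1 1 0
1 1 0
1 1 1

After press 2 at (2,0):
0 0 0
0 0 0
0 0 0
0 1 0
1 1 1

After press 3 at (4,1):
0 0 0
0 0 0
0 0 0
0 0 0
0 0 0

Lights still on: 0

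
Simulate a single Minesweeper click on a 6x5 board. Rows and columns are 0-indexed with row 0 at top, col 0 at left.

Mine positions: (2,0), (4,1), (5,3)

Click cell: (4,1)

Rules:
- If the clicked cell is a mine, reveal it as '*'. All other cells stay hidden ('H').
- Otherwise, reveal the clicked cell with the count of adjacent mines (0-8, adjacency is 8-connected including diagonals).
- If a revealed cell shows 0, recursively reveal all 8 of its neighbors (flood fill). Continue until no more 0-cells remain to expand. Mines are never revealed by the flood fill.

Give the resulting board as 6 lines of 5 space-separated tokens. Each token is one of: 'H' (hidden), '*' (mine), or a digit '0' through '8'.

H H H H H
H H H H H
H H H H H
H H H H H
H * H H H
H H H H H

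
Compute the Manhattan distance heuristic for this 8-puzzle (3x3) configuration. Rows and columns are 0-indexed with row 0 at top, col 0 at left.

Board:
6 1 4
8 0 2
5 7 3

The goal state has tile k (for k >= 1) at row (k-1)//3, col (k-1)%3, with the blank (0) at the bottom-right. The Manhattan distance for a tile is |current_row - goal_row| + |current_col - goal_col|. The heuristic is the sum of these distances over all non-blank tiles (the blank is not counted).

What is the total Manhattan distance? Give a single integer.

Tile 6: at (0,0), goal (1,2), distance |0-1|+|0-2| = 3
Tile 1: at (0,1), goal (0,0), distance |0-0|+|1-0| = 1
Tile 4: at (0,2), goal (1,0), distance |0-1|+|2-0| = 3
Tile 8: at (1,0), goal (2,1), distance |1-2|+|0-1| = 2
Tile 2: at (1,2), goal (0,1), distance |1-0|+|2-1| = 2
Tile 5: at (2,0), goal (1,1), distance |2-1|+|0-1| = 2
Tile 7: at (2,1), goal (2,0), distance |2-2|+|1-0| = 1
Tile 3: at (2,2), goal (0,2), distance |2-0|+|2-2| = 2
Sum: 3 + 1 + 3 + 2 + 2 + 2 + 1 + 2 = 16

Answer: 16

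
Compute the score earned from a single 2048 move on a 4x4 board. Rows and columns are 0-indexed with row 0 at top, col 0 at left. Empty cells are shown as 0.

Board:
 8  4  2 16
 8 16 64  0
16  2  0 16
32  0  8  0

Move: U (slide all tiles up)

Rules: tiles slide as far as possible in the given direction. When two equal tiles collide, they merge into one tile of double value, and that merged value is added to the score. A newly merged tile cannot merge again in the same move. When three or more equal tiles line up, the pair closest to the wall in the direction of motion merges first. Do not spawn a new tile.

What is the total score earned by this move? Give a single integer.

Slide up:
col 0: [8, 8, 16, 32] -> [16, 16, 32, 0]  score +16 (running 16)
col 1: [4, 16, 2, 0] -> [4, 16, 2, 0]  score +0 (running 16)
col 2: [2, 64, 0, 8] -> [2, 64, 8, 0]  score +0 (running 16)
col 3: [16, 0, 16, 0] -> [32, 0, 0, 0]  score +32 (running 48)
Board after move:
16  4  2 32
16 16 64  0
32  2  8  0
 0  0  0  0

Answer: 48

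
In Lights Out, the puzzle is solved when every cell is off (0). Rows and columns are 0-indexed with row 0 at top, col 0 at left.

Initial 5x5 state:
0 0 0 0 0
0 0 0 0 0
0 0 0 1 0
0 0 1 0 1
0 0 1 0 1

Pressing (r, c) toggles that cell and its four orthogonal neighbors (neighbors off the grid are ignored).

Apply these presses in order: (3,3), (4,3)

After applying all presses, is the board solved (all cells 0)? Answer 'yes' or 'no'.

After press 1 at (3,3):
0 0 0 0 0
0 0 0 0 0
0 0 0 0 0
0 0 0 1 0
0 0 1 1 1

After press 2 at (4,3):
0 0 0 0 0
0 0 0 0 0
0 0 0 0 0
0 0 0 0 0
0 0 0 0 0

Lights still on: 0

Answer: yes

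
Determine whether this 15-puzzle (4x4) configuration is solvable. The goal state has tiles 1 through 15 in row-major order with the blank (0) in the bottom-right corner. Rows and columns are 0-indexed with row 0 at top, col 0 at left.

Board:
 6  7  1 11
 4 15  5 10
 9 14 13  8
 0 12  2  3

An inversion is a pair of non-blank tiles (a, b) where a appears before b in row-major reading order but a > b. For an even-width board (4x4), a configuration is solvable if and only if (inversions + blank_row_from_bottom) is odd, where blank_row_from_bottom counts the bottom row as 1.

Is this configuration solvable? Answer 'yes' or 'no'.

Inversions: 50
Blank is in row 3 (0-indexed from top), which is row 1 counting from the bottom (bottom = 1).
50 + 1 = 51, which is odd, so the puzzle is solvable.

Answer: yes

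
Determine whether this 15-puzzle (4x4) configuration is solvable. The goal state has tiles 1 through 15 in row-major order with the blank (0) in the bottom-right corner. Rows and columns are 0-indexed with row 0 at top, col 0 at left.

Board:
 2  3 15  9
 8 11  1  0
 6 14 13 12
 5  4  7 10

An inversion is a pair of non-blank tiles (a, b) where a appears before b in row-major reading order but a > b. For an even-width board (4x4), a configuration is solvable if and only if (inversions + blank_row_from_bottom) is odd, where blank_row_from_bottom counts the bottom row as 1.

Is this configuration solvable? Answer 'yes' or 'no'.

Answer: no

Derivation:
Inversions: 49
Blank is in row 1 (0-indexed from top), which is row 3 counting from the bottom (bottom = 1).
49 + 3 = 52, which is even, so the puzzle is not solvable.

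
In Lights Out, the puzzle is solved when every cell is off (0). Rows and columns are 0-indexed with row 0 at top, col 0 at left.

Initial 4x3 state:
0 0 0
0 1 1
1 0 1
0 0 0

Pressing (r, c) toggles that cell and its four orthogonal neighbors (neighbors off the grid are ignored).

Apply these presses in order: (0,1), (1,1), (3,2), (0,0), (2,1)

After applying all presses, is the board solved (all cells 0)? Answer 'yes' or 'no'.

After press 1 at (0,1):
1 1 1
0 0 1
1 0 1
0 0 0

After press 2 at (1,1):
1 0 1
1 1 0
1 1 1
0 0 0

After press 3 at (3,2):
1 0 1
1 1 0
1 1 0
0 1 1

After press 4 at (0,0):
0 1 1
0 1 0
1 1 0
0 1 1

After press 5 at (2,1):
0 1 1
0 0 0
0 0 1
0 0 1

Lights still on: 4

Answer: no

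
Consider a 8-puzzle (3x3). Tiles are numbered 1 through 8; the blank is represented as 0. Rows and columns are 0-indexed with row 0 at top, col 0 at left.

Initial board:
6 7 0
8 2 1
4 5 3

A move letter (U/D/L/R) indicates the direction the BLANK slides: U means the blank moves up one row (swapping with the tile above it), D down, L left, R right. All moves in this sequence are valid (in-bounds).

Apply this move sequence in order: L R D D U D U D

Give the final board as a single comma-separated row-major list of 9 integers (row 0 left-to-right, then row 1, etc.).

Answer: 6, 7, 1, 8, 2, 3, 4, 5, 0

Derivation:
After move 1 (L):
6 0 7
8 2 1
4 5 3

After move 2 (R):
6 7 0
8 2 1
4 5 3

After move 3 (D):
6 7 1
8 2 0
4 5 3

After move 4 (D):
6 7 1
8 2 3
4 5 0

After move 5 (U):
6 7 1
8 2 0
4 5 3

After move 6 (D):
6 7 1
8 2 3
4 5 0

After move 7 (U):
6 7 1
8 2 0
4 5 3

After move 8 (D):
6 7 1
8 2 3
4 5 0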